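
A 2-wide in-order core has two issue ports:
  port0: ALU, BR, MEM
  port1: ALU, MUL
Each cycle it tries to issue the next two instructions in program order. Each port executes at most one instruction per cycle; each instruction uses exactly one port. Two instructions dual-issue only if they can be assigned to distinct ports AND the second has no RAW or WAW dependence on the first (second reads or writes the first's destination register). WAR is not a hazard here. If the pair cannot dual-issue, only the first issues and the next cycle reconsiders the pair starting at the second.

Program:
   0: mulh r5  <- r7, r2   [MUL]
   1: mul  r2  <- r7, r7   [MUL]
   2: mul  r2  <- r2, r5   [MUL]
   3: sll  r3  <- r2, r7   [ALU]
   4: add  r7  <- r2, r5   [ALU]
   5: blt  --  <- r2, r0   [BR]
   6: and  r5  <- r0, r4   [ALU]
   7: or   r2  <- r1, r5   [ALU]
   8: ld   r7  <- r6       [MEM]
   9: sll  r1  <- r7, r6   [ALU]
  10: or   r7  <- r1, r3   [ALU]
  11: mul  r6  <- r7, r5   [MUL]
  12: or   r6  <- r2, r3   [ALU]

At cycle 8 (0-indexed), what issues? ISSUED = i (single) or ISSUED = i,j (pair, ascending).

ISSUED = 11

  cy0 -> i0 (mulh) no-port MUL/MUL
  cy1 -> i1 (mul) no-port MUL/MUL
  cy2 -> i2 (mul) RAW r2
  cy3 -> i3,i4 (sll;add) dual
  cy4 -> i5,i6 (blt;and) dual
  cy5 -> i7,i8 (or;ld) dual
  cy6 -> i9 (sll) RAW r1
  cy7 -> i10 (or) RAW r7
  cy8 -> i11 (mul) WAW r6
  cy9 -> i12 (or) tail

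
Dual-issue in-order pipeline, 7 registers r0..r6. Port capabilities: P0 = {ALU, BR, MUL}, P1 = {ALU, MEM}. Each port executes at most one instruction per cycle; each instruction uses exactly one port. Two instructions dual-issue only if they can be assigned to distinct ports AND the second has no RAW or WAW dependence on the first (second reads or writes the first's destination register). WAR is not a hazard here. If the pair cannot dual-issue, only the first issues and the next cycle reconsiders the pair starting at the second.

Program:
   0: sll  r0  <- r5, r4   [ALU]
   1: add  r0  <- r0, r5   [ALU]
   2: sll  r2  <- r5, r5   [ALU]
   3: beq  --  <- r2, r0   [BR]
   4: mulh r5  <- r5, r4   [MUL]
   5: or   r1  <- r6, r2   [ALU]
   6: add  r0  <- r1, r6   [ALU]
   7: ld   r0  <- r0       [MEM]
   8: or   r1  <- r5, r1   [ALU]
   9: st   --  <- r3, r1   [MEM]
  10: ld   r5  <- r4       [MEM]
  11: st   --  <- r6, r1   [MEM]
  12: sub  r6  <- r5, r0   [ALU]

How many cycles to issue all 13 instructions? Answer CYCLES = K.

CYCLES = 9

[0] i0  sll.ALU  -- RAW+WAW r0
[1] i1&i2  add.ALU;sll.ALU  -- dual
[2] i3  beq.BR  -- no-port BR/MUL
[3] i4&i5  mulh.MUL;or.ALU  -- dual
[4] i6  add.ALU  -- RAW+WAW r0
[5] i7&i8  ld.MEM;or.ALU  -- dual
[6] i9  st.MEM  -- no-port MEM/MEM
[7] i10  ld.MEM  -- no-port MEM/MEM
[8] i11&i12  st.MEM;sub.ALU  -- dual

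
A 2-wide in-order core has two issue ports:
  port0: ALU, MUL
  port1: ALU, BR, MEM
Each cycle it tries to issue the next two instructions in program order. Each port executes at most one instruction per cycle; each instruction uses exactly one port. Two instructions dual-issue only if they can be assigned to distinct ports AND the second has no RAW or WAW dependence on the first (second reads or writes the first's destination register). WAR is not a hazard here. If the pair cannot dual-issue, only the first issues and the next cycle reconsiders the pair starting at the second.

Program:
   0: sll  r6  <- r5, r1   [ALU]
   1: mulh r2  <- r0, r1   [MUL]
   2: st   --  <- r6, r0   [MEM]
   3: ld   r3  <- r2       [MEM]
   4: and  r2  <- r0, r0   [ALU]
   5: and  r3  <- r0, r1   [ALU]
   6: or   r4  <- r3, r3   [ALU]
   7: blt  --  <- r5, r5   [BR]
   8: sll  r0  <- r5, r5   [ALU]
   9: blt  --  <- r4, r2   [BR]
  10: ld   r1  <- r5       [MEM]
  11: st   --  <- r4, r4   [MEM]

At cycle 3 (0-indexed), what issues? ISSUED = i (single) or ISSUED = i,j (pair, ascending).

ISSUED = 5

0. sll+mulh @i0&i1  | dual
1. st @i2  | no-port MEM/MEM
2. ld+and @i3&i4  | dual
3. and @i5  | RAW r3
4. or+blt @i6&i7  | dual
5. sll+blt @i8&i9  | dual
6. ld @i10  | no-port MEM/MEM
7. st @i11  | tail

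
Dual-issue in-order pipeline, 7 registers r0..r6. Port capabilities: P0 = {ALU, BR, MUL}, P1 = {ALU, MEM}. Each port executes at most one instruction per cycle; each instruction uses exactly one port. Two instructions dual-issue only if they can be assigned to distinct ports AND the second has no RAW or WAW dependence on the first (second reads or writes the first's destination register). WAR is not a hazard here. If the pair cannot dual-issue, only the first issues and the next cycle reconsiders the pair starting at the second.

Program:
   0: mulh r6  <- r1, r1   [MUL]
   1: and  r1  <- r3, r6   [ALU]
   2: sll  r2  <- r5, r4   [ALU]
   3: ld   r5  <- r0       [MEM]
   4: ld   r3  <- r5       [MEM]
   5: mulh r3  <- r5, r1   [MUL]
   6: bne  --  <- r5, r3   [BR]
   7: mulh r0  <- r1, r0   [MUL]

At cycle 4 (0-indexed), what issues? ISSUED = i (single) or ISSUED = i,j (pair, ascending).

ISSUED = 5

[0] i0  mulh.MUL  -- RAW r6
[1] i1&i2  and.ALU;sll.ALU  -- 2-wide
[2] i3  ld.MEM  -- no-port MEM/MEM
[3] i4  ld.MEM  -- WAW r3
[4] i5  mulh.MUL  -- no-port MUL/BR
[5] i6  bne.BR  -- no-port BR/MUL
[6] i7  mulh.MUL  -- tail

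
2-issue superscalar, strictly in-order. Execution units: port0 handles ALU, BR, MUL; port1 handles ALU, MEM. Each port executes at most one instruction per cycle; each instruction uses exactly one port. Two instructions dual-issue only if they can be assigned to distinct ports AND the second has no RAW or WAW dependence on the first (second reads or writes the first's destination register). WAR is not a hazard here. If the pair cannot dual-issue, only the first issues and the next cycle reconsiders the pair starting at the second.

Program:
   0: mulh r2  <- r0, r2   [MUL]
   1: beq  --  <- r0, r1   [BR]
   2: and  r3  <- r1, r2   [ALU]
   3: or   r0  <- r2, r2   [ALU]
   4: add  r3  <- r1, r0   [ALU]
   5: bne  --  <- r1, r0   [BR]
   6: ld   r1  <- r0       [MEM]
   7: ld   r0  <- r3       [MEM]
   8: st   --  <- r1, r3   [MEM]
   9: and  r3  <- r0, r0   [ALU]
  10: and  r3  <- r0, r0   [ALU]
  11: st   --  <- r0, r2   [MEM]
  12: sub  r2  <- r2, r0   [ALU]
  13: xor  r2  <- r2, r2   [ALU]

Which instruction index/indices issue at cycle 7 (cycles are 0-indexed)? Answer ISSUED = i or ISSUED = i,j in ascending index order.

ISSUED = 10,11

0. mulh.MUL @i0  | no-port MUL/BR
1. beq.BR;and.ALU @i1&i2  | 2-wide
2. or.ALU @i3  | RAW r0
3. add.ALU;bne.BR @i4&i5  | 2-wide
4. ld.MEM @i6  | no-port MEM/MEM
5. ld.MEM @i7  | no-port MEM/MEM
6. st.MEM;and.ALU @i8&i9  | 2-wide
7. and.ALU;st.MEM @i10&i11  | 2-wide
8. sub.ALU @i12  | RAW+WAW r2
9. xor.ALU @i13  | tail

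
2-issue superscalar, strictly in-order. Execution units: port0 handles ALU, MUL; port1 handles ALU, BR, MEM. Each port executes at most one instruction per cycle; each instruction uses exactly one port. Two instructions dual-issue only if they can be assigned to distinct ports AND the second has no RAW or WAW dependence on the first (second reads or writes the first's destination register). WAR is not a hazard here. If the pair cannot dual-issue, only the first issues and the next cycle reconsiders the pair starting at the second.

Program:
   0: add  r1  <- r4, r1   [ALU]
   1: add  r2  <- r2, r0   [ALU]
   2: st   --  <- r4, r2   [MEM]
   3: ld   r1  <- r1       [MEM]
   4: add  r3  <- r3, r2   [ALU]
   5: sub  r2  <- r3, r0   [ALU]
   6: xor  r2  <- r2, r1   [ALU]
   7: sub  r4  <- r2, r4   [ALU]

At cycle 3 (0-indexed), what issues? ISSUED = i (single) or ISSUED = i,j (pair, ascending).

ISSUED = 5

#0 head=0: add.ALU add.ALU i0/i1 dual
#1 head=2: st.MEM i2 no-port MEM/MEM
#2 head=3: ld.MEM add.ALU i3/i4 dual
#3 head=5: sub.ALU i5 RAW+WAW r2
#4 head=6: xor.ALU i6 RAW r2
#5 head=7: sub.ALU i7 tail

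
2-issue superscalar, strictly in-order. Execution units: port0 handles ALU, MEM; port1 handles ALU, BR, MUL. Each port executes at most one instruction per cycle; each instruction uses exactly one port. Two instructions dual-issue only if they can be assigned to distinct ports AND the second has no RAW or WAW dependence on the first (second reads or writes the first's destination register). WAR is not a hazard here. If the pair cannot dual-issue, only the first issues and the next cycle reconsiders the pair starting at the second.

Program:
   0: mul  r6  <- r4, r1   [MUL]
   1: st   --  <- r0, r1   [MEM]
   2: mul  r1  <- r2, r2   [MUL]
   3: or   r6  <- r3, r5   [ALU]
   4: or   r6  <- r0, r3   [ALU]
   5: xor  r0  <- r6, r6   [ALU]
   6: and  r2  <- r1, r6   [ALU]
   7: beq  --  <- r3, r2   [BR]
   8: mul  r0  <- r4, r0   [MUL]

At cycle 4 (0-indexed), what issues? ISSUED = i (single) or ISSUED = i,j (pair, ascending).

ISSUED = 7

0. mul+st @i0,i1  | dual
1. mul+or @i2,i3  | dual
2. or @i4  | RAW r6
3. xor+and @i5,i6  | dual
4. beq @i7  | no-port BR/MUL
5. mul @i8  | tail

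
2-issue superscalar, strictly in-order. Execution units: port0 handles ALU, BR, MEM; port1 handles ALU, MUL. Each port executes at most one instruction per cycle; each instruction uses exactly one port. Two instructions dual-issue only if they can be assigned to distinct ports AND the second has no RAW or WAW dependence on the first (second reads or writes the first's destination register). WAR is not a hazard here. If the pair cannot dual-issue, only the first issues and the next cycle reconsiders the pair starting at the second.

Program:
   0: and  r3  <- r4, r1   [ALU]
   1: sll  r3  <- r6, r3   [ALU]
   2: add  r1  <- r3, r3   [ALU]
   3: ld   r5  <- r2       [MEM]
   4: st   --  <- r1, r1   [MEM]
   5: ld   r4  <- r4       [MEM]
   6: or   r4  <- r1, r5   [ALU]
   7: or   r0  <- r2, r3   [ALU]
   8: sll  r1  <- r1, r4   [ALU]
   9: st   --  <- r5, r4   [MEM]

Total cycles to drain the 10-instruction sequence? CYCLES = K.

c0: i0 and  RAW+WAW r3
c1: i1 sll  RAW r3
c2: i2,i3 add;ld  2-wide
c3: i4 st  no-port MEM/MEM
c4: i5 ld  WAW r4
c5: i6,i7 or;or  2-wide
c6: i8,i9 sll;st  2-wide

CYCLES = 7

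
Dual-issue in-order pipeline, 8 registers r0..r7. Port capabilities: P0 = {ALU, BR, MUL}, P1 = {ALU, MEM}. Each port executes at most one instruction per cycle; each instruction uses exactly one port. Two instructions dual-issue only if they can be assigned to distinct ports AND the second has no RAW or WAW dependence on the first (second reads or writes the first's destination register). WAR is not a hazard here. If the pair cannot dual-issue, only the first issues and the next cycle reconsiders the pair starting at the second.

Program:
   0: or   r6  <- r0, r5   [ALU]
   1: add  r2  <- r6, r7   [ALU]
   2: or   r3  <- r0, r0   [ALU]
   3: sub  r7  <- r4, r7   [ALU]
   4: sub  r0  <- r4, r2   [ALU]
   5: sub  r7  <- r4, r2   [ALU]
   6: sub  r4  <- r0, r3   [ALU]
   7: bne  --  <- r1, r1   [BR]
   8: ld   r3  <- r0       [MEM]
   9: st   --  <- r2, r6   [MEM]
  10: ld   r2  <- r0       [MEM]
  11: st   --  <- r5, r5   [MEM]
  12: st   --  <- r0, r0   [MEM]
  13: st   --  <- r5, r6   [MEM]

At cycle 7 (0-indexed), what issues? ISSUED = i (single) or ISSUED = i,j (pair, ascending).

0. or @i0  | RAW r6
1. add or @i1/i2  | dual
2. sub sub @i3/i4  | dual
3. sub sub @i5/i6  | dual
4. bne ld @i7/i8  | dual
5. st @i9  | no-port MEM/MEM
6. ld @i10  | no-port MEM/MEM
7. st @i11  | no-port MEM/MEM
8. st @i12  | no-port MEM/MEM
9. st @i13  | tail

ISSUED = 11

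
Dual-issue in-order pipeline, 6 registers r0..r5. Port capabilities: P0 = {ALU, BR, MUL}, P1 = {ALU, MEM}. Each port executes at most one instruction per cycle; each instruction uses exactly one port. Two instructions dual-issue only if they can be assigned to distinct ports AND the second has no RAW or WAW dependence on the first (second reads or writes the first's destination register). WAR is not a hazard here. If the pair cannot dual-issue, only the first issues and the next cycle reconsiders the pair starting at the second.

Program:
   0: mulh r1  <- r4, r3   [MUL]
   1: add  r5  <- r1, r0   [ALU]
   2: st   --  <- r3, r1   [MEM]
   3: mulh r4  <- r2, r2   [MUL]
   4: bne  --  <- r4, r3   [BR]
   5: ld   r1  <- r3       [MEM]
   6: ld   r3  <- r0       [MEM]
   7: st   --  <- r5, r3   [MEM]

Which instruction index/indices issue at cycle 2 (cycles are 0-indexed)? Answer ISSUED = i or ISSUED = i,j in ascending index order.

ISSUED = 3

0. mulh.MUL @i0  | RAW r1
1. add.ALU+st.MEM @i1&i2  | 2-wide
2. mulh.MUL @i3  | no-port MUL/BR
3. bne.BR+ld.MEM @i4&i5  | 2-wide
4. ld.MEM @i6  | no-port MEM/MEM
5. st.MEM @i7  | tail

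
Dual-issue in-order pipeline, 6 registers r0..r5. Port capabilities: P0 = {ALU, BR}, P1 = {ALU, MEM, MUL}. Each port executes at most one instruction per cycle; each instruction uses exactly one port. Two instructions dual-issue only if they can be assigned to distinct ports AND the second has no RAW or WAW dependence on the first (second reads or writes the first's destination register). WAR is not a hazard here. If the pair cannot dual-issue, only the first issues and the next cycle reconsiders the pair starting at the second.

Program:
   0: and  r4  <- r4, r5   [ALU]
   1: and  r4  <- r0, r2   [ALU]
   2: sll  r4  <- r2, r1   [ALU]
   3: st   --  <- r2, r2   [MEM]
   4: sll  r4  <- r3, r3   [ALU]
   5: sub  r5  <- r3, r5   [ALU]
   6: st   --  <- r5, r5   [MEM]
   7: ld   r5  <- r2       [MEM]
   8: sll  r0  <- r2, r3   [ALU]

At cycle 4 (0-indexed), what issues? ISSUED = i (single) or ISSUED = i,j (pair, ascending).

c0: i0 and  WAW r4
c1: i1 and  WAW r4
c2: i2/i3 sll/st  dual
c3: i4/i5 sll/sub  dual
c4: i6 st  no-port MEM/MEM
c5: i7/i8 ld/sll  dual

ISSUED = 6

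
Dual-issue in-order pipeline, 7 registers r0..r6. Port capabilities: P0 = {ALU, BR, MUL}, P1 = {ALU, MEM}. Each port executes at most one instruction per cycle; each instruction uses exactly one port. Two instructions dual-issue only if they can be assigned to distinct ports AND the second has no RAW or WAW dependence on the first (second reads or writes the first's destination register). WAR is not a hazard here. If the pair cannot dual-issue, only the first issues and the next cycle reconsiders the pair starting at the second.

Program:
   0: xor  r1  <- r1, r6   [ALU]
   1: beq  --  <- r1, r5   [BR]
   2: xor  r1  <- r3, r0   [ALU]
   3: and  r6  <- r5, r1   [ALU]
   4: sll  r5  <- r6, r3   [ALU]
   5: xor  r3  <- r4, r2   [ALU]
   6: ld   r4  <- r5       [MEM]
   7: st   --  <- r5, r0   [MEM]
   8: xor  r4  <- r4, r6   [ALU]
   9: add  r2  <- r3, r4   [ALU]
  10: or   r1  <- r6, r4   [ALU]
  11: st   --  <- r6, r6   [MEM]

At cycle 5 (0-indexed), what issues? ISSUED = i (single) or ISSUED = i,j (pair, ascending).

#0 head=0: xor.ALU i0 RAW r1
#1 head=1: beq.BR+xor.ALU i1+i2 dual
#2 head=3: and.ALU i3 RAW r6
#3 head=4: sll.ALU+xor.ALU i4+i5 dual
#4 head=6: ld.MEM i6 no-port MEM/MEM
#5 head=7: st.MEM+xor.ALU i7+i8 dual
#6 head=9: add.ALU+or.ALU i9+i10 dual
#7 head=11: st.MEM i11 tail

ISSUED = 7,8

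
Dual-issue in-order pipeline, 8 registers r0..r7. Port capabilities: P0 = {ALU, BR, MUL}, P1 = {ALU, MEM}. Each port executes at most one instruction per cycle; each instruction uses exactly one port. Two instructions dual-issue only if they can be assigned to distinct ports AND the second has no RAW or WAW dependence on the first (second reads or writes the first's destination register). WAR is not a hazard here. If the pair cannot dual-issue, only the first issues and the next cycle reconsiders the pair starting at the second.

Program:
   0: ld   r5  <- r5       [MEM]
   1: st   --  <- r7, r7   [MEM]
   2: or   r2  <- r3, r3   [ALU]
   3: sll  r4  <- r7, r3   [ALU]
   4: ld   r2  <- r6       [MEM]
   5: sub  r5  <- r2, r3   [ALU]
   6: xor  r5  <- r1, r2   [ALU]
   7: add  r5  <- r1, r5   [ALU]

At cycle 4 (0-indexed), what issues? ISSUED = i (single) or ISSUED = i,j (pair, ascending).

[0] i0  ld  -- no-port MEM/MEM
[1] i1,i2  st/or  -- 2-wide
[2] i3,i4  sll/ld  -- 2-wide
[3] i5  sub  -- WAW r5
[4] i6  xor  -- RAW+WAW r5
[5] i7  add  -- tail

ISSUED = 6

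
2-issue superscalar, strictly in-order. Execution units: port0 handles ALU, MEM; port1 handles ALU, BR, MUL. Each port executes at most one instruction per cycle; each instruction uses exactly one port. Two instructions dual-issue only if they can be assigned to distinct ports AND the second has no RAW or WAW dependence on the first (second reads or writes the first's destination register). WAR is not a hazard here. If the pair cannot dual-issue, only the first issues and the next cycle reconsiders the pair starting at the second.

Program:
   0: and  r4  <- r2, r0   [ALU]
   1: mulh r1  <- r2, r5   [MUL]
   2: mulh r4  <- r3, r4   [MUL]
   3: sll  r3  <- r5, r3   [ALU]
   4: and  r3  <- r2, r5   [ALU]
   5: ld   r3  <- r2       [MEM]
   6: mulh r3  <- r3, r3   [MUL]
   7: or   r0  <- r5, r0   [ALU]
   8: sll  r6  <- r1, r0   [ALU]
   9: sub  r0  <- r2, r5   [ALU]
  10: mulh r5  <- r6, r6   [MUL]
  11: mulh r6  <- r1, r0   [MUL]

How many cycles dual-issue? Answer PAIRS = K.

PAIRS = 4

t=0 i0+i1:and.ALU+mulh.MUL ; 2-wide
t=1 i2+i3:mulh.MUL+sll.ALU ; 2-wide
t=2 i4:and.ALU ; WAW r3
t=3 i5:ld.MEM ; RAW+WAW r3
t=4 i6+i7:mulh.MUL+or.ALU ; 2-wide
t=5 i8+i9:sll.ALU+sub.ALU ; 2-wide
t=6 i10:mulh.MUL ; no-port MUL/MUL
t=7 i11:mulh.MUL ; tail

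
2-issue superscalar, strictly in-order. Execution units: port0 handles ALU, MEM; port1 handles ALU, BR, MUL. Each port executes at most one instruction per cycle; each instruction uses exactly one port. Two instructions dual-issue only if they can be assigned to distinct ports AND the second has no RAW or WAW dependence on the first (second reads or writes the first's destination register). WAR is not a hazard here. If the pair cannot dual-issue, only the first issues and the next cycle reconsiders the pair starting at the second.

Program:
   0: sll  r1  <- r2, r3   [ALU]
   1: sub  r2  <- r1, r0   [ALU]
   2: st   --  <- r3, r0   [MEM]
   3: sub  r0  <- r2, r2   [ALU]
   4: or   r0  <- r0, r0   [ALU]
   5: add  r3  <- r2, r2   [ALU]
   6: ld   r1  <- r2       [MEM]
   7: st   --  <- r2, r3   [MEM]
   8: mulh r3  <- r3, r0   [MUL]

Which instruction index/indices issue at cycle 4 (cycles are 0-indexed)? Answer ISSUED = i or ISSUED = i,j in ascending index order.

0. sll.ALU @i0  | RAW r1
1. sub.ALU/st.MEM @i1+i2  | dual
2. sub.ALU @i3  | RAW+WAW r0
3. or.ALU/add.ALU @i4+i5  | dual
4. ld.MEM @i6  | no-port MEM/MEM
5. st.MEM/mulh.MUL @i7+i8  | dual

ISSUED = 6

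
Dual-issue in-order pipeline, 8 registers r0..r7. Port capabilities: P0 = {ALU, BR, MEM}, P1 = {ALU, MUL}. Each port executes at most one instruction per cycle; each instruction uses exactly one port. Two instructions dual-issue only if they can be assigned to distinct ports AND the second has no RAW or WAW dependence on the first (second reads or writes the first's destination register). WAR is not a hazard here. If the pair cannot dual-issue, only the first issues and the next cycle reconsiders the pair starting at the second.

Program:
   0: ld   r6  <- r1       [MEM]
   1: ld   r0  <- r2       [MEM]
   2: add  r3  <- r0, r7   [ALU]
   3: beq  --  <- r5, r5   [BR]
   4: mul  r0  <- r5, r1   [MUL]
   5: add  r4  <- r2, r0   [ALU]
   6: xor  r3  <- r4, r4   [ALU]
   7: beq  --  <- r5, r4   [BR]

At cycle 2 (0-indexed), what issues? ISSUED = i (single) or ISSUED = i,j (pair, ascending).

#0 head=0: ld i0 no-port MEM/MEM
#1 head=1: ld i1 RAW r0
#2 head=2: add/beq i2/i3 dual
#3 head=4: mul i4 RAW r0
#4 head=5: add i5 RAW r4
#5 head=6: xor/beq i6/i7 dual

ISSUED = 2,3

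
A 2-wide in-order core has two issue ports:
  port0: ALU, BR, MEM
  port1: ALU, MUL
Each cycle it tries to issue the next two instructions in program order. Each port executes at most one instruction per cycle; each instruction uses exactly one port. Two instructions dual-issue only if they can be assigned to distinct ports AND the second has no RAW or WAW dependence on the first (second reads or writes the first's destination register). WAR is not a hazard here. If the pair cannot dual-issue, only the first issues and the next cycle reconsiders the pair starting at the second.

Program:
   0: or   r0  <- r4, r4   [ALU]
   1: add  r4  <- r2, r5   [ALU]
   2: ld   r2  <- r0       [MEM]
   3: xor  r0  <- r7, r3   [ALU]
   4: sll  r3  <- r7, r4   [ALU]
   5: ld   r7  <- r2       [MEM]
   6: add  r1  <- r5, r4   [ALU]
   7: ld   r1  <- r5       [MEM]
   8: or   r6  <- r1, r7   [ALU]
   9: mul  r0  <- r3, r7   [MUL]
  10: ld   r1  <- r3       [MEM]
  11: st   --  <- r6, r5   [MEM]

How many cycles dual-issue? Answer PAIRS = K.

PAIRS = 4

0. or.ALU;add.ALU @i0+i1  | 2-wide
1. ld.MEM;xor.ALU @i2+i3  | 2-wide
2. sll.ALU;ld.MEM @i4+i5  | 2-wide
3. add.ALU @i6  | WAW r1
4. ld.MEM @i7  | RAW r1
5. or.ALU;mul.MUL @i8+i9  | 2-wide
6. ld.MEM @i10  | no-port MEM/MEM
7. st.MEM @i11  | tail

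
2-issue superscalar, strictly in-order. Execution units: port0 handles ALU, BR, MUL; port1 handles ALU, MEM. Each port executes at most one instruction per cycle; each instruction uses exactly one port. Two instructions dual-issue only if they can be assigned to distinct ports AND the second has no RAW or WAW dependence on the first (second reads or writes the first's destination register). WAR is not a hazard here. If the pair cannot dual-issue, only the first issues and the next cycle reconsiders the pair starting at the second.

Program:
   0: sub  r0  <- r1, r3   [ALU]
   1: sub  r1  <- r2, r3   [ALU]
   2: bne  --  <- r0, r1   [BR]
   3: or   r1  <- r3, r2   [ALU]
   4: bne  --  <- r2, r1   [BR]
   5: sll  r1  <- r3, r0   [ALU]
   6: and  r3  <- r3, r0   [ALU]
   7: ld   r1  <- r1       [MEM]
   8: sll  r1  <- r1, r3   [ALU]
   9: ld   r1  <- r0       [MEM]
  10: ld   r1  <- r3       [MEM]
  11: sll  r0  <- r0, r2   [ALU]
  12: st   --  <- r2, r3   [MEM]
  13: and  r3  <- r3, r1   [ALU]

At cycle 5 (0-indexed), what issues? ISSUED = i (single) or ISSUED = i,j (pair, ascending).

ISSUED = 9

c0: i0&i1 sub.ALU sub.ALU  pair
c1: i2&i3 bne.BR or.ALU  pair
c2: i4&i5 bne.BR sll.ALU  pair
c3: i6&i7 and.ALU ld.MEM  pair
c4: i8 sll.ALU  WAW r1
c5: i9 ld.MEM  no-port MEM/MEM
c6: i10&i11 ld.MEM sll.ALU  pair
c7: i12&i13 st.MEM and.ALU  pair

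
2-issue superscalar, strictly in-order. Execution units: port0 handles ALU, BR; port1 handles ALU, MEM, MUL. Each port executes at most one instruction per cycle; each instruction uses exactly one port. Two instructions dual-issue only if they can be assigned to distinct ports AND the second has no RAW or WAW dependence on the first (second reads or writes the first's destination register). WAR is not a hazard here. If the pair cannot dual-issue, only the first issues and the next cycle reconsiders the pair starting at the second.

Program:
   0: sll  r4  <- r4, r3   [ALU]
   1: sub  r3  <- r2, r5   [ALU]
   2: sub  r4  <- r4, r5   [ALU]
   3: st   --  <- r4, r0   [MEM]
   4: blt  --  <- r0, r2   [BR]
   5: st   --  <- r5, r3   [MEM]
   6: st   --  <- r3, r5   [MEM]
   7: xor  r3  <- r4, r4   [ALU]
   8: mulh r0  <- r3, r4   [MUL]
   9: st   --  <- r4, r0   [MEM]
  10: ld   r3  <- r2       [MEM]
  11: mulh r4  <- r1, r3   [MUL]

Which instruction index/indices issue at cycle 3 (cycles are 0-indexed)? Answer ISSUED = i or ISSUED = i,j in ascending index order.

ISSUED = 5

[0] i0+i1  sll sub  -- dual
[1] i2  sub  -- RAW r4
[2] i3+i4  st blt  -- dual
[3] i5  st  -- no-port MEM/MEM
[4] i6+i7  st xor  -- dual
[5] i8  mulh  -- no-port MUL/MEM
[6] i9  st  -- no-port MEM/MEM
[7] i10  ld  -- no-port MEM/MUL
[8] i11  mulh  -- tail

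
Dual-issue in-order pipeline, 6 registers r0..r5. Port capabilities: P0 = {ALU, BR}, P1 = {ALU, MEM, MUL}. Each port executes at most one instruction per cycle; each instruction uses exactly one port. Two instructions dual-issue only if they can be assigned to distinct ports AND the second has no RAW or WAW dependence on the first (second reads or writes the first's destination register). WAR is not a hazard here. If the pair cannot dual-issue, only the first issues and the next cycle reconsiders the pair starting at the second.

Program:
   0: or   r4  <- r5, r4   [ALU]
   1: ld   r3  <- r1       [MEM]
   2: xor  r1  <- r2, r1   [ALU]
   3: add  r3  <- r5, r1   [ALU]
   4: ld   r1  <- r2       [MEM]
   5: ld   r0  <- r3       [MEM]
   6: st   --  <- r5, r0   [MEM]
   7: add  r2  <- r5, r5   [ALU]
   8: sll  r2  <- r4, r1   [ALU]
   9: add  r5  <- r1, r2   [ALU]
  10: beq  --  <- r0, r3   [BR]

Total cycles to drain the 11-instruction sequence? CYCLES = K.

CYCLES = 7

  cy0 -> i0,i1 (or ld) 2-wide
  cy1 -> i2 (xor) RAW r1
  cy2 -> i3,i4 (add ld) 2-wide
  cy3 -> i5 (ld) no-port MEM/MEM
  cy4 -> i6,i7 (st add) 2-wide
  cy5 -> i8 (sll) RAW r2
  cy6 -> i9,i10 (add beq) 2-wide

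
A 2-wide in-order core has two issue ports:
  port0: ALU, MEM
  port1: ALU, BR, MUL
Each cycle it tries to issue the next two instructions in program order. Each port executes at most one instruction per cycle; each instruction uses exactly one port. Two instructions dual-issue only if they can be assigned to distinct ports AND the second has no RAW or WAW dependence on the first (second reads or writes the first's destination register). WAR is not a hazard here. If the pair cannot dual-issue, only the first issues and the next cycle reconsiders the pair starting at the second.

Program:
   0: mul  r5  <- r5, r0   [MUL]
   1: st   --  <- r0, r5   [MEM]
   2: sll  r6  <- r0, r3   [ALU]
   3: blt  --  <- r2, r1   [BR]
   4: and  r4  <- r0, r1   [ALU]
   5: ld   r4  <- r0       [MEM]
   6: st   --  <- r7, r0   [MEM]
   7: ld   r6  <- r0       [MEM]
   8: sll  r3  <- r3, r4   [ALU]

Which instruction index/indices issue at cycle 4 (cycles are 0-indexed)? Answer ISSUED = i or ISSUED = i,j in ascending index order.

ISSUED = 6

  cy0 -> i0 (mul) RAW r5
  cy1 -> i1/i2 (st;sll) dual
  cy2 -> i3/i4 (blt;and) dual
  cy3 -> i5 (ld) no-port MEM/MEM
  cy4 -> i6 (st) no-port MEM/MEM
  cy5 -> i7/i8 (ld;sll) dual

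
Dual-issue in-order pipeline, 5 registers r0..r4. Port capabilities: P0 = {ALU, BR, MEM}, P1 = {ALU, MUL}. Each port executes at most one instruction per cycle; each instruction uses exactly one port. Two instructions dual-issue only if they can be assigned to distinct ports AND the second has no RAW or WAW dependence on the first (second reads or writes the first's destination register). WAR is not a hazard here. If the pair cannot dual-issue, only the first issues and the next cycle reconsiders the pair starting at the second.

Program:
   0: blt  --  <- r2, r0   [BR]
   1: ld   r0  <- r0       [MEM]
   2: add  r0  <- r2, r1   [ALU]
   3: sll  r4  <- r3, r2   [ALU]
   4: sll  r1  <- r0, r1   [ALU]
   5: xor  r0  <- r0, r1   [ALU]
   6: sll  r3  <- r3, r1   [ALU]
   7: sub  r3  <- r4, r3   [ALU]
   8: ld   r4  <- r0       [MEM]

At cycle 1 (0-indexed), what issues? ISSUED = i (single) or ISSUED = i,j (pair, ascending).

ISSUED = 1

  cy0 -> i0 (blt) no-port BR/MEM
  cy1 -> i1 (ld) WAW r0
  cy2 -> i2,i3 (add;sll) dual
  cy3 -> i4 (sll) RAW r1
  cy4 -> i5,i6 (xor;sll) dual
  cy5 -> i7,i8 (sub;ld) dual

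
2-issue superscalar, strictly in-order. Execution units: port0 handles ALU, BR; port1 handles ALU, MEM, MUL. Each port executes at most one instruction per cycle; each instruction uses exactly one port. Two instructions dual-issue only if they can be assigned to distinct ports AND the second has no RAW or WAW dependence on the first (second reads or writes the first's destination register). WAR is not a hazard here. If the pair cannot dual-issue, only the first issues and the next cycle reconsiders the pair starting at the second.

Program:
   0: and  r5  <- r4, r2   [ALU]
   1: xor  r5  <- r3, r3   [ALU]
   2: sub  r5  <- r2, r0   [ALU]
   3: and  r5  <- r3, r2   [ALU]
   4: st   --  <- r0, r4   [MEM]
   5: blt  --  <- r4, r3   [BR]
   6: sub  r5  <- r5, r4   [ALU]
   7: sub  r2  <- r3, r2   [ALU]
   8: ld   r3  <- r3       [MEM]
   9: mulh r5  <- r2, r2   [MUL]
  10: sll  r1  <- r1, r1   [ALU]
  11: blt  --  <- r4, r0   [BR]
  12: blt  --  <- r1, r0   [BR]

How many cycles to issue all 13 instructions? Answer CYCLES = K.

CYCLES = 9

[0] i0  and  -- WAW r5
[1] i1  xor  -- WAW r5
[2] i2  sub  -- WAW r5
[3] i3&i4  and/st  -- 2-wide
[4] i5&i6  blt/sub  -- 2-wide
[5] i7&i8  sub/ld  -- 2-wide
[6] i9&i10  mulh/sll  -- 2-wide
[7] i11  blt  -- no-port BR/BR
[8] i12  blt  -- tail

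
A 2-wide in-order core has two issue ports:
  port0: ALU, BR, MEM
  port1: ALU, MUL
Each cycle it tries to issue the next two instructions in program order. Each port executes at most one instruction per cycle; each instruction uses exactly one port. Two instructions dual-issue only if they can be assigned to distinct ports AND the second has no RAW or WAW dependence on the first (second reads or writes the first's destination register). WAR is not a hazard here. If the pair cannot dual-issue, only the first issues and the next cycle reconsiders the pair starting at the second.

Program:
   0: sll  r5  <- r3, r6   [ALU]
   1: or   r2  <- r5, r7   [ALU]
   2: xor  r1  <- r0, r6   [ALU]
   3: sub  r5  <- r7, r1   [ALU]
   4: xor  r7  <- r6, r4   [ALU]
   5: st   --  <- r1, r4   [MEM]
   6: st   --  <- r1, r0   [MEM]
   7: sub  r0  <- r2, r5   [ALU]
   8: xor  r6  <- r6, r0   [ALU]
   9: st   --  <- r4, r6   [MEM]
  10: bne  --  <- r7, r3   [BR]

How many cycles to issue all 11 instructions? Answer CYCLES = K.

t=0 i0:sll ; RAW r5
t=1 i1/i2:or/xor ; 2-wide
t=2 i3/i4:sub/xor ; 2-wide
t=3 i5:st ; no-port MEM/MEM
t=4 i6/i7:st/sub ; 2-wide
t=5 i8:xor ; RAW r6
t=6 i9:st ; no-port MEM/BR
t=7 i10:bne ; tail

CYCLES = 8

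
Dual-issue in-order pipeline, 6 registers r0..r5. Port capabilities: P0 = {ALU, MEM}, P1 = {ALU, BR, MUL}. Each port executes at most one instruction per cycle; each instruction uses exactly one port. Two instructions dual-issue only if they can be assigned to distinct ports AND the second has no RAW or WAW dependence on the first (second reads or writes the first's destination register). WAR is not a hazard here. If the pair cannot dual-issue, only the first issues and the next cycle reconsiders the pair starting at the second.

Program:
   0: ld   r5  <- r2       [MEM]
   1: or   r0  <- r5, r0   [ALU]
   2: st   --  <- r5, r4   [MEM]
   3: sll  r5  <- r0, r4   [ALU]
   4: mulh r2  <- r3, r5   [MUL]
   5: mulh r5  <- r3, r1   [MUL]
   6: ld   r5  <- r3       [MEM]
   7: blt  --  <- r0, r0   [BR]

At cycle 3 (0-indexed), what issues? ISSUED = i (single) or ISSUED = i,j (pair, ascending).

#0 head=0: ld i0 RAW r5
#1 head=1: or st i1/i2 2-wide
#2 head=3: sll i3 RAW r5
#3 head=4: mulh i4 no-port MUL/MUL
#4 head=5: mulh i5 WAW r5
#5 head=6: ld blt i6/i7 2-wide

ISSUED = 4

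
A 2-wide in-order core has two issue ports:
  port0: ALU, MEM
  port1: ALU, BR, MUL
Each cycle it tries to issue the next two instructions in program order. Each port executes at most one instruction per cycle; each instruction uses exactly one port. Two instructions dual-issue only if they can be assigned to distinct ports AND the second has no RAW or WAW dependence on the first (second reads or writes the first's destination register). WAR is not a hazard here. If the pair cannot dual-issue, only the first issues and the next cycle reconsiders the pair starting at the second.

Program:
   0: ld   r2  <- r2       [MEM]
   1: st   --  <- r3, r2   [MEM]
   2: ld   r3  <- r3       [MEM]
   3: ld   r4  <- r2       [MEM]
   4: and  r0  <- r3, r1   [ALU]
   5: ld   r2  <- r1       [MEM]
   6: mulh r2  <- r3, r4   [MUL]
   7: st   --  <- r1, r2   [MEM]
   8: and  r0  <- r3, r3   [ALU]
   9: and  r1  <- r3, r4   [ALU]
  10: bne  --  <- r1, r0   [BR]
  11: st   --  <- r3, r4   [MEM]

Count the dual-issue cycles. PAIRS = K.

PAIRS = 3

0. ld @i0  | no-port MEM/MEM
1. st @i1  | no-port MEM/MEM
2. ld @i2  | no-port MEM/MEM
3. ld and @i3,i4  | 2-wide
4. ld @i5  | WAW r2
5. mulh @i6  | RAW r2
6. st and @i7,i8  | 2-wide
7. and @i9  | RAW r1
8. bne st @i10,i11  | 2-wide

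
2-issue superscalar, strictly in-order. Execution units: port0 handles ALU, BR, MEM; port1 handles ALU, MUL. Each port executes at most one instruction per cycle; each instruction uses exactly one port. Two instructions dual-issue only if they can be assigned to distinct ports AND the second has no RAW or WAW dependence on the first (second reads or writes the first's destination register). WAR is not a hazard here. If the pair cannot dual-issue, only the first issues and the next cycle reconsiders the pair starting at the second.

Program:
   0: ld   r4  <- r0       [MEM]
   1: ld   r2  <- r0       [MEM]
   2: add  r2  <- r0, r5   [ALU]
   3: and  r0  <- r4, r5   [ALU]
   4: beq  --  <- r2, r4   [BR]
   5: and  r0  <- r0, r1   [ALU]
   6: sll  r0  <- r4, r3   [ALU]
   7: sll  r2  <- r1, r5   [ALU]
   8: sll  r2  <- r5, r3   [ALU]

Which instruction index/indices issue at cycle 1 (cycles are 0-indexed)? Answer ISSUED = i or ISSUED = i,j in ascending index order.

ISSUED = 1

c0: i0 ld.MEM  no-port MEM/MEM
c1: i1 ld.MEM  WAW r2
c2: i2,i3 add.ALU and.ALU  dual
c3: i4,i5 beq.BR and.ALU  dual
c4: i6,i7 sll.ALU sll.ALU  dual
c5: i8 sll.ALU  tail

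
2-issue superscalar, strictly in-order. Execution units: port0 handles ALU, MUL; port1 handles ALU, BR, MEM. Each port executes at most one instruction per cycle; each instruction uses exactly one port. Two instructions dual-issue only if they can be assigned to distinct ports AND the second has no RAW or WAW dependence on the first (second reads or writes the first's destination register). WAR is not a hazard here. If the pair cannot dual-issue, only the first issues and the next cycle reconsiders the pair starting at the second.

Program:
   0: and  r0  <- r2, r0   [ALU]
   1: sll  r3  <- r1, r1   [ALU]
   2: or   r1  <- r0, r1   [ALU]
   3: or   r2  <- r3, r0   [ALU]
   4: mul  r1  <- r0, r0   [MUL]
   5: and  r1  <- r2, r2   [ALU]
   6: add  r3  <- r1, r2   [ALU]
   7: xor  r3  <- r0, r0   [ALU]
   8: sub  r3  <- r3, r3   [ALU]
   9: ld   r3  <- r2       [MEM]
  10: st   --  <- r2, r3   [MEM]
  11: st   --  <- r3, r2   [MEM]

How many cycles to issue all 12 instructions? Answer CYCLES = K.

c0: i0/i1 and.ALU sll.ALU  pair
c1: i2/i3 or.ALU or.ALU  pair
c2: i4 mul.MUL  WAW r1
c3: i5 and.ALU  RAW r1
c4: i6 add.ALU  WAW r3
c5: i7 xor.ALU  RAW+WAW r3
c6: i8 sub.ALU  WAW r3
c7: i9 ld.MEM  no-port MEM/MEM
c8: i10 st.MEM  no-port MEM/MEM
c9: i11 st.MEM  tail

CYCLES = 10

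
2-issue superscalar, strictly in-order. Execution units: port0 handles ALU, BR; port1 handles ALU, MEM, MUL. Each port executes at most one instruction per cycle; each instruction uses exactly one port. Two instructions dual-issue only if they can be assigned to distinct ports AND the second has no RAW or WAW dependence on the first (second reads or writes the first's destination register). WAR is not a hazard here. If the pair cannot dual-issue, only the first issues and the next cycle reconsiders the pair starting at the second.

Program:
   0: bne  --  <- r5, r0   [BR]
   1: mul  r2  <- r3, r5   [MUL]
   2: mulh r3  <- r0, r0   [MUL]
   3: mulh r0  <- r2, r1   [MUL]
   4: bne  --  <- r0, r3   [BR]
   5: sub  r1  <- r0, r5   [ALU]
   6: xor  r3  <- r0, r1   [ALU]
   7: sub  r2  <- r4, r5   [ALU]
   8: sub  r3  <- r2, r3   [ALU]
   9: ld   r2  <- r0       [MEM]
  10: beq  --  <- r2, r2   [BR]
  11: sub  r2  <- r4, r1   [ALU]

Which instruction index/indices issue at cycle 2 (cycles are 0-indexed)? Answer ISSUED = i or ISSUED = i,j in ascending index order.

ISSUED = 3

#0 head=0: bne+mul i0&i1 pair
#1 head=2: mulh i2 no-port MUL/MUL
#2 head=3: mulh i3 RAW r0
#3 head=4: bne+sub i4&i5 pair
#4 head=6: xor+sub i6&i7 pair
#5 head=8: sub+ld i8&i9 pair
#6 head=10: beq+sub i10&i11 pair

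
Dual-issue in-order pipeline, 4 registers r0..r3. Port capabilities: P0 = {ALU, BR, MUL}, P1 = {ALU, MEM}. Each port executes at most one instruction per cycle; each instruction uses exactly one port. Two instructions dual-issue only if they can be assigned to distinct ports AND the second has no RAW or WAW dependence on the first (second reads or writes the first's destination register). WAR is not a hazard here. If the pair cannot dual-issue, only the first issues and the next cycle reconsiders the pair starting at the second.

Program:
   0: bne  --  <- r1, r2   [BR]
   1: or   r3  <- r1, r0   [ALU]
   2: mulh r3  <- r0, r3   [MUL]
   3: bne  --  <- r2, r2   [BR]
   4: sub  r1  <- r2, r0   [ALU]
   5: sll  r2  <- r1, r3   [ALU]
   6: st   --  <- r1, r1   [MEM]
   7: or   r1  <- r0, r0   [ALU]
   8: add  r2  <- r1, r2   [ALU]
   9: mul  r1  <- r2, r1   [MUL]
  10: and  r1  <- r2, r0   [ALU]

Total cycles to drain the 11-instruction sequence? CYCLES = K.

  cy0 -> i0+i1 (bne/or) pair
  cy1 -> i2 (mulh) no-port MUL/BR
  cy2 -> i3+i4 (bne/sub) pair
  cy3 -> i5+i6 (sll/st) pair
  cy4 -> i7 (or) RAW r1
  cy5 -> i8 (add) RAW r2
  cy6 -> i9 (mul) WAW r1
  cy7 -> i10 (and) tail

CYCLES = 8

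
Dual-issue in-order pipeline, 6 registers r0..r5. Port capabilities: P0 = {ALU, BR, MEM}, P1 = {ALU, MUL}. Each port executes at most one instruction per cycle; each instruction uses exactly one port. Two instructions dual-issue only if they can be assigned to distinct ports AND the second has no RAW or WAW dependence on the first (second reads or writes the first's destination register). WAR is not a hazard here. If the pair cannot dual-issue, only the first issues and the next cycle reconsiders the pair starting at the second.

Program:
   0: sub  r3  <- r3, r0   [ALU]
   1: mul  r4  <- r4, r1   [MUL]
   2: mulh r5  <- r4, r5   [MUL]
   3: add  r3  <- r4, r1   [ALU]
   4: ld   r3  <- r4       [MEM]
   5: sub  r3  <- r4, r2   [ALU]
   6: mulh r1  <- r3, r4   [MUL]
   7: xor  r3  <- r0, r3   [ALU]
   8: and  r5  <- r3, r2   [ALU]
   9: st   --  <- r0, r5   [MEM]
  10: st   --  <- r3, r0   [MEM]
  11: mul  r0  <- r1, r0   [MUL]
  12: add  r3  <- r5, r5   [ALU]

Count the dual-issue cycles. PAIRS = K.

c0: i0+i1 sub.ALU;mul.MUL  dual
c1: i2+i3 mulh.MUL;add.ALU  dual
c2: i4 ld.MEM  WAW r3
c3: i5 sub.ALU  RAW r3
c4: i6+i7 mulh.MUL;xor.ALU  dual
c5: i8 and.ALU  RAW r5
c6: i9 st.MEM  no-port MEM/MEM
c7: i10+i11 st.MEM;mul.MUL  dual
c8: i12 add.ALU  tail

PAIRS = 4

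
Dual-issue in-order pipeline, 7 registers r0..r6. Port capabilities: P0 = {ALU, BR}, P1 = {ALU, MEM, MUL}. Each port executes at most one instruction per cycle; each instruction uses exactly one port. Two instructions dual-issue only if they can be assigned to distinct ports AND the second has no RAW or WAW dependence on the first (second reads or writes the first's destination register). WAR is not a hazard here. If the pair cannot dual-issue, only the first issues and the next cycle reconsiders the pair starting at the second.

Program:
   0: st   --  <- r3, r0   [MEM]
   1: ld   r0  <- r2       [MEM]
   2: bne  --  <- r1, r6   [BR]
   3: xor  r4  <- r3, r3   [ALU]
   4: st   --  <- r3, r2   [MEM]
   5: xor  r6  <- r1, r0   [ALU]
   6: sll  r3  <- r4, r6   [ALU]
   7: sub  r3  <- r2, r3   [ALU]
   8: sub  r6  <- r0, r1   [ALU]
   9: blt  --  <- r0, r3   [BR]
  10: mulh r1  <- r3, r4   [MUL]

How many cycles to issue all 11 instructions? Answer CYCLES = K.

t=0 i0:st ; no-port MEM/MEM
t=1 i1&i2:ld+bne ; dual
t=2 i3&i4:xor+st ; dual
t=3 i5:xor ; RAW r6
t=4 i6:sll ; RAW+WAW r3
t=5 i7&i8:sub+sub ; dual
t=6 i9&i10:blt+mulh ; dual

CYCLES = 7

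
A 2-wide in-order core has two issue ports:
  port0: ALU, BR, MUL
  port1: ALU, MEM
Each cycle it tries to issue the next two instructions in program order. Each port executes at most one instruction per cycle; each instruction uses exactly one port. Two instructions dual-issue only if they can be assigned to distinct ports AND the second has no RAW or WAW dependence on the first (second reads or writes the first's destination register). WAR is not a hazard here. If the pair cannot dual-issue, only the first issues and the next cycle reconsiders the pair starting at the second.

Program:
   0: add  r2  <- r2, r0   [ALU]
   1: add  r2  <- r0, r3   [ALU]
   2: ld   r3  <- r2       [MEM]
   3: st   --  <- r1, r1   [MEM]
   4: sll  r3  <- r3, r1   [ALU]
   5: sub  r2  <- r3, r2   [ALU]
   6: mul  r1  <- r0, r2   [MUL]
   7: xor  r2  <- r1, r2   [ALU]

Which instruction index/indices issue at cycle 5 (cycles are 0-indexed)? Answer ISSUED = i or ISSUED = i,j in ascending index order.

ISSUED = 6

  cy0 -> i0 (add.ALU) WAW r2
  cy1 -> i1 (add.ALU) RAW r2
  cy2 -> i2 (ld.MEM) no-port MEM/MEM
  cy3 -> i3/i4 (st.MEM+sll.ALU) 2-wide
  cy4 -> i5 (sub.ALU) RAW r2
  cy5 -> i6 (mul.MUL) RAW r1
  cy6 -> i7 (xor.ALU) tail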